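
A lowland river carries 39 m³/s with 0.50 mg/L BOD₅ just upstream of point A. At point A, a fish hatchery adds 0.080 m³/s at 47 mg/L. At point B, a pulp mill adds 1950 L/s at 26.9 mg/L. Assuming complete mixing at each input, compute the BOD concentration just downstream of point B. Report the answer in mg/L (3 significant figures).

1.85 mg/L

After input A: C = (39·0.5 + 0.08·47) / 39.08 = 0.5952 mg/L.
1950 L/s = 1.95 m³/s.
After input B: C = (39.08·0.5952 + 1.95·26.9) / 41.03 = 1.845 mg/L.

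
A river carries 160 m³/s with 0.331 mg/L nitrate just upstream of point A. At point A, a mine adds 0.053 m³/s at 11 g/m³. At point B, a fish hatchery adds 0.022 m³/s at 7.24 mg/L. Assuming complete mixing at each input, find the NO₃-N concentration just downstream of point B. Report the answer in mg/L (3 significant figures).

After input A: C = (160·0.331 + 0.053·11) / 160.1 = 0.3345 mg/L.
After input B: C = (160.1·0.3345 + 0.022·7.24) / 160.1 = 0.3355 mg/L.

0.335 mg/L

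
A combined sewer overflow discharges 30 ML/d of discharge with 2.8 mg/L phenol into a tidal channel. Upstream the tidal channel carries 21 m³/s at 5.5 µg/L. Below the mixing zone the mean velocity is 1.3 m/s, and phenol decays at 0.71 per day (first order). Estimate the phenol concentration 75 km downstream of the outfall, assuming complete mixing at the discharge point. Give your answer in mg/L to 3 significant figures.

0.0317 mg/L

30 ML/d = 0.3472 m³/s.
5.5 µg/L = 0.0055 mg/L.
After complete mixing, C₀ = (0.3472·2.8 + 21·0.0055) / 21.35 = 0.05095 mg/L.
Travel time t = 7.5e+04 m / 1.3 m/s = 5.769e+04 s = 0.6677 d.
C = 0.05095·exp(−0.71·0.6677) = 0.05095·0.6225 = 0.03172 mg/L.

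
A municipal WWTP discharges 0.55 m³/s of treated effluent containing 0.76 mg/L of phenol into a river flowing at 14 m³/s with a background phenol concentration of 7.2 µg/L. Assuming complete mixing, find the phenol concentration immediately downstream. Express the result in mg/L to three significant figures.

0.0357 mg/L

7.2 µg/L = 0.0072 mg/L.
By mass balance at complete mixing, C = (0.55·0.76 + 14·0.0072) / (0.55 + 14) = 0.5188/14.55 = 0.03566 mg/L.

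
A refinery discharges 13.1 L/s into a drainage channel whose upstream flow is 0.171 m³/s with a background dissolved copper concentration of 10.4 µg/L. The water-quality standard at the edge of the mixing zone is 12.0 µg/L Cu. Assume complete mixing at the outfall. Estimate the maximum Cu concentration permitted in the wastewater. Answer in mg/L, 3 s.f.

13.1 L/s = 0.0131 m³/s.
10.4 µg/L = 0.0104 mg/L.
12.0 µg/L = 0.012 mg/L.
Mass balance: 0.012·0.1841 = 0.0131·Cₑ + 0.171·0.0104.
Cₑ = (0.002209 − 0.001778) / 0.0131 = 0.03289 mg/L.

0.0329 mg/L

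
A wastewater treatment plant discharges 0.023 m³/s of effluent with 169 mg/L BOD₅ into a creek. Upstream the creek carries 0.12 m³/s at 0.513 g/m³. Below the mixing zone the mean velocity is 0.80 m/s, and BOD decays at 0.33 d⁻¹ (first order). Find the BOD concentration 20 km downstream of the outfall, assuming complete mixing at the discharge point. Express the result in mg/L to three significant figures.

25.1 mg/L

After complete mixing, C₀ = (0.023·169 + 0.12·0.513) / 0.143 = 27.61 mg/L.
Travel time t = 2e+04 m / 0.80 m/s = 2.5e+04 s = 0.2894 d.
C = 27.61·exp(−0.33·0.2894) = 27.61·0.9089 = 25.1 mg/L.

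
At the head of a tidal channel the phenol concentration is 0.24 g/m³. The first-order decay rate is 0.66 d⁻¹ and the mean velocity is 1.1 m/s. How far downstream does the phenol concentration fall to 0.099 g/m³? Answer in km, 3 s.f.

128 km

From C = C₀·e^(−kt), t = ln(C₀/C)/k = ln(0.24/0.099)/0.66 = 0.8855/0.66 = 1.342 d.
Distance = v·t = 1.1 m/s × 1.159e+05 s = 1.275e+05 m = 127.5 km.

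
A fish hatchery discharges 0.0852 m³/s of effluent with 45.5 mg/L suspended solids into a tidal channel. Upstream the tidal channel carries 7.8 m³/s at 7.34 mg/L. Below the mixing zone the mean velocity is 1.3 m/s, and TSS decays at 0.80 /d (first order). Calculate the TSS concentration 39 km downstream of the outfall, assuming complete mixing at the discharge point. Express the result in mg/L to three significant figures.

After complete mixing, C₀ = (0.0852·45.5 + 7.8·7.34) / 7.885 = 7.752 mg/L.
Travel time t = 3.9e+04 m / 1.3 m/s = 3e+04 s = 0.3472 d.
C = 7.752·exp(−0.80·0.3472) = 7.752·0.7575 = 5.872 mg/L.

5.87 mg/L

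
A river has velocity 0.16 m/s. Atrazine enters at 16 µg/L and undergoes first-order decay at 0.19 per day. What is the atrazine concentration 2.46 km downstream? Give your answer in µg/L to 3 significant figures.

15.5 µg/L

Travel time t = 2.46 km / 0.16 m/s = 2460/0.16 = 1.538e+04 s = 0.178 d.
First-order decay: C = 16·exp(−0.19·0.178) = 16·0.9668 = 15.47 µg/L.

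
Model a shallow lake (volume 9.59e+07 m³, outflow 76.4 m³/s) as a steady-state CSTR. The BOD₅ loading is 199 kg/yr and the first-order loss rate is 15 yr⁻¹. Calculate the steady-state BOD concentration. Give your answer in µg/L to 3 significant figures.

Outflow Q = 76.4 m³/s × 3.156e+07 s/yr = 2.411e+09 m³/yr.
Steady-state CSTR mass balance: W = Q·C + k·V·C, so C = W/(Q + kV).
Q + kV = 2.411e+09 + 15·9.59e+07 = 3.85e+09 m³/yr.
C = 199/3.85e+09 = 5.17e-08 kg/m³ = 5.17e-05 mg/L = 0.0517 µg/L.

0.0517 µg/L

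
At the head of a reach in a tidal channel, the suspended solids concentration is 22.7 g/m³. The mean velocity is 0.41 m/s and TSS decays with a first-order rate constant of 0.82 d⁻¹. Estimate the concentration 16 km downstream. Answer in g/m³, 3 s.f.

15.7 g/m³

Travel time t = 16 km / 0.41 m/s = 1.6e+04/0.41 = 3.902e+04 s = 0.4517 d.
First-order decay: C = 22.7·exp(−0.82·0.4517) = 22.7·0.6905 = 15.67 g/m³.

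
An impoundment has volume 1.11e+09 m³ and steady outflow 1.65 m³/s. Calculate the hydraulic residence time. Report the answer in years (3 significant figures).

Q = 1.65 m³/s × 3.156e+07 s/yr = 5.207e+07 m³/yr.
Hydraulic residence time τ = V/Q = 1.11e+09/5.207e+07 = 21.32 yr.

21.3 yr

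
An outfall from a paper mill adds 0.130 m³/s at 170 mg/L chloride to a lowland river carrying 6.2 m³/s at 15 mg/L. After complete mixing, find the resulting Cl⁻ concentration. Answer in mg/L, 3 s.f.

Flow-weighted mixing gives C = (0.13·170 + 6.2·15) / (0.13 + 6.2) = 115.1/6.33 = 18.18 mg/L.

18.2 mg/L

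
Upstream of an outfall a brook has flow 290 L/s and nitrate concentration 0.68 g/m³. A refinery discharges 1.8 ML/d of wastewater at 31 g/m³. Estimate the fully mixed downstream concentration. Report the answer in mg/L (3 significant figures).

2.71 mg/L

1.8 ML/d = 0.02083 m³/s.
290 L/s = 0.29 m³/s.
Flow-weighted mixing gives C = (0.02083·31 + 0.29·0.68) / (0.02083 + 0.29) = 0.843/0.3108 = 2.712 mg/L.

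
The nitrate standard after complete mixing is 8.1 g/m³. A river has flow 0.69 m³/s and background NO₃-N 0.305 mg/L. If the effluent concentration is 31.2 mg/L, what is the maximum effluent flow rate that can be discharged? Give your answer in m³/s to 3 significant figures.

Mass balance at complete mixing: C_std·(Q_w + Q_r) = Q_w·C_e + Q_r·C_b.
Rearranging, Q_w = Q_r·(C_std − C_b)/(C_e − C_std) = 0.69·(8.1 − 0.305) / (31.2 − 8.1) = 0.2328 m³/s.

0.233 m³/s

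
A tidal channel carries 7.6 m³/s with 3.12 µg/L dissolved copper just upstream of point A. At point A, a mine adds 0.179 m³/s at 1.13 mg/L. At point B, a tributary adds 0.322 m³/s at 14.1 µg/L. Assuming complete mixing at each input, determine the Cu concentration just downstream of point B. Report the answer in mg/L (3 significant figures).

3.12 µg/L = 0.00312 mg/L.
After input A: C = (7.6·0.00312 + 0.179·1.13) / 7.779 = 0.02905 mg/L.
14.1 µg/L = 0.0141 mg/L.
After input B: C = (7.779·0.02905 + 0.322·0.0141) / 8.101 = 0.02846 mg/L.

0.0285 mg/L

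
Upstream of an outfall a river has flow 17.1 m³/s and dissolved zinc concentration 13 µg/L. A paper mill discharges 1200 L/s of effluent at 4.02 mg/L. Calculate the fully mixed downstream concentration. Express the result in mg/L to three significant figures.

1200 L/s = 1.2 m³/s.
13 µg/L = 0.013 mg/L.
Flow-weighted mixing gives C = (1.2·4.02 + 17.1·0.013) / (1.2 + 17.1) = 5.046/18.3 = 0.2758 mg/L.

0.276 mg/L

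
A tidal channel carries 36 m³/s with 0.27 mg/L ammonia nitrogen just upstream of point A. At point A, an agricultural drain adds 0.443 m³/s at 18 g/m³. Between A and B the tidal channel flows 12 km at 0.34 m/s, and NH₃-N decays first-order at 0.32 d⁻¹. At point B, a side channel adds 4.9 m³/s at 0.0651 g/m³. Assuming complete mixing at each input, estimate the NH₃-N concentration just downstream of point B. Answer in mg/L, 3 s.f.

0.383 mg/L

After input A: C = (36·0.27 + 0.443·18) / 36.44 = 0.4855 mg/L.
Over the 12 km reach to input B (t = 3.529e+04 s = 0.4085 d), decay gives C = 0.4855·exp(−0.32·0.4085) = 0.426 mg/L.
After input B: C = (36.44·0.426 + 4.9·0.0651) / 41.34 = 0.3833 mg/L.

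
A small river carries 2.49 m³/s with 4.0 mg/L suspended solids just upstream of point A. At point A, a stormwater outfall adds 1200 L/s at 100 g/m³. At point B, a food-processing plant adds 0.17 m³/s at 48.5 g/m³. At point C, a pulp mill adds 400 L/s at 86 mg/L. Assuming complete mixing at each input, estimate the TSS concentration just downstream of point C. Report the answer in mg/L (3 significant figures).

1200 L/s = 1.2 m³/s.
After input A: C = (2.49·4 + 1.2·100) / 3.69 = 35.22 mg/L.
After input B: C = (3.69·35.22 + 0.17·48.5) / 3.86 = 35.8 mg/L.
400 L/s = 0.4 m³/s.
After input C: C = (3.86·35.8 + 0.4·86) / 4.26 = 40.52 mg/L.

40.5 mg/L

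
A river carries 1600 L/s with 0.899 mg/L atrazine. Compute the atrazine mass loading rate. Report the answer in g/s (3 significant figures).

1.44 g/s

1600 L/s = 1.6 m³/s.
Mass flux = Q·C = 1.6 m³/s × 0.899 g/m³ = 1.438 g/s.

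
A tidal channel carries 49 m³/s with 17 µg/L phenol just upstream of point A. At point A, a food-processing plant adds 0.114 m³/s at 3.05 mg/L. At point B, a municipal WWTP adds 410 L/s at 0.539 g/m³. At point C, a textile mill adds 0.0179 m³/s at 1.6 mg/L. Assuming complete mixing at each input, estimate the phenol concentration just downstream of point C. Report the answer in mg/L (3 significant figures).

0.0289 mg/L

17 µg/L = 0.017 mg/L.
After input A: C = (49·0.017 + 0.114·3.05) / 49.11 = 0.02404 mg/L.
410 L/s = 0.41 m³/s.
After input B: C = (49.11·0.02404 + 0.41·0.539) / 49.52 = 0.0283 mg/L.
After input C: C = (49.52·0.0283 + 0.0179·1.6) / 49.54 = 0.02887 mg/L.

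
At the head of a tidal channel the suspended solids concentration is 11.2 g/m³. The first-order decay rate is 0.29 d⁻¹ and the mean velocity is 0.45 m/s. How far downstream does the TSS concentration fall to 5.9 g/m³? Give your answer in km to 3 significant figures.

From C = C₀·e^(−kt), t = ln(C₀/C)/k = ln(11.2/5.9)/0.29 = 0.641/0.29 = 2.21 d.
Distance = v·t = 0.45 m/s × 1.91e+05 s = 8.593e+04 m = 85.93 km.

85.9 km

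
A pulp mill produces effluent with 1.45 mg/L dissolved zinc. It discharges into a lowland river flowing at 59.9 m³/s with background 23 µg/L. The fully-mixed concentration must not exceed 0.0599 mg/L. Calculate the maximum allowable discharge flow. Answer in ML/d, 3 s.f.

23 µg/L = 0.023 mg/L.
Mass balance at complete mixing: C_std·(Q_w + Q_r) = Q_w·C_e + Q_r·C_b.
Rearranging, Q_w = Q_r·(C_std − C_b)/(C_e − C_std) = 59.9·(0.0599 − 0.023) / (1.45 − 0.0599) = 1.59 m³/s.
= 137.4 ML/d.

137 ML/d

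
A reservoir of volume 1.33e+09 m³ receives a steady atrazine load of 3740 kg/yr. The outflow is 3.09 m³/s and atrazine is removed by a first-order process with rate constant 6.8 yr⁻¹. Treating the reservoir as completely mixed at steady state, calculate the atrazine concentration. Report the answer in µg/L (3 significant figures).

0.409 µg/L

Outflow Q = 3.09 m³/s × 3.156e+07 s/yr = 9.751e+07 m³/yr.
Steady-state CSTR mass balance: W = Q·C + k·V·C, so C = W/(Q + kV).
Q + kV = 9.751e+07 + 6.8·1.33e+09 = 9.142e+09 m³/yr.
C = 3740/9.142e+09 = 4.091e-07 kg/m³ = 0.0004091 mg/L = 0.4091 µg/L.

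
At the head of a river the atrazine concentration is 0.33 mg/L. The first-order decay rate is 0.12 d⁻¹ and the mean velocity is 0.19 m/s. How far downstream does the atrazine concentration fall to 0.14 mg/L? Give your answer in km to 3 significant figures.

117 km

From C = C₀·e^(−kt), t = ln(C₀/C)/k = ln(0.33/0.14)/0.12 = 0.8575/0.12 = 7.145 d.
Distance = v·t = 0.19 m/s × 6.174e+05 s = 1.173e+05 m = 117.3 km.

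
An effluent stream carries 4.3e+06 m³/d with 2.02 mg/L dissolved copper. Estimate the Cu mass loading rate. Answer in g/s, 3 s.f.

4.3e+06 m³/d = 49.77 m³/s.
Mass flux = Q·C = 49.77 m³/s × 2.02 g/m³ = 100.5 g/s.

101 g/s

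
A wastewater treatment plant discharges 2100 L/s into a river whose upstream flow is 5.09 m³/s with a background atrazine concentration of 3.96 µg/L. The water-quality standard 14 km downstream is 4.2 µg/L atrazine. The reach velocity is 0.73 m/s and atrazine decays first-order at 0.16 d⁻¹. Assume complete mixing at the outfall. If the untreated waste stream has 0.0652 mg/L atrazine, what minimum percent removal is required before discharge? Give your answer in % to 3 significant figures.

2100 L/s = 2.1 m³/s.
3.96 µg/L = 0.00396 mg/L.
4.2 µg/L = 0.0042 mg/L.
Travel time to the compliance point: t = 1.4e+04/0.73 = 1.918e+04 s = 0.222 d; decay factor exp(−0.16·0.222) = 0.9651.
So the concentration just after mixing may be at most 0.0042/0.9651 = 0.004352 mg/L.
Mass balance: 0.004352·7.19 = 2.1·Cₑ + 5.09·0.00396.
Cₑ = (0.03129 − 0.02016) / 2.1 = 0.005302 mg/L.
Required removal = 1 − 0.005302/0.0652 = 91.87 %.

91.9 %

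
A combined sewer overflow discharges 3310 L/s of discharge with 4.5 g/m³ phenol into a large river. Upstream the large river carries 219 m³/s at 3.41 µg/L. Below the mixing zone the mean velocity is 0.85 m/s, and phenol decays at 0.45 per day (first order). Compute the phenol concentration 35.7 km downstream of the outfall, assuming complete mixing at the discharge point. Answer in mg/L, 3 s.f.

3310 L/s = 3.31 m³/s.
3.41 µg/L = 0.00341 mg/L.
After complete mixing, C₀ = (3.31·4.5 + 219·0.00341) / 222.3 = 0.07036 mg/L.
Travel time t = 3.57e+04 m / 0.85 m/s = 4.2e+04 s = 0.4861 d.
C = 0.07036·exp(−0.45·0.4861) = 0.07036·0.8035 = 0.05654 mg/L.

0.0565 mg/L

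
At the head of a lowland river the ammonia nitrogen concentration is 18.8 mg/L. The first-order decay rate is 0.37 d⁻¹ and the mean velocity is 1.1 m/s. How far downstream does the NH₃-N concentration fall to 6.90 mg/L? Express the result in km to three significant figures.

From C = C₀·e^(−kt), t = ln(C₀/C)/k = ln(18.8/6.90)/0.37 = 1.002/0.37 = 2.709 d.
Distance = v·t = 1.1 m/s × 2.341e+05 s = 2.575e+05 m = 257.5 km.

257 km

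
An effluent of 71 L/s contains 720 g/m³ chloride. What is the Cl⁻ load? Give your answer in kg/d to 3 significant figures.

71 L/s = 0.071 m³/s.
Mass flux = Q·C = 0.071 m³/s × 720 g/m³ = 51.12 g/s.
= 51.12 g/s × 86.4 = 4417 kg/d.

4420 kg/d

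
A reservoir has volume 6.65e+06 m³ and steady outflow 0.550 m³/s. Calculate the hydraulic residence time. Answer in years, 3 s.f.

Q = 0.550 m³/s × 3.156e+07 s/yr = 1.736e+07 m³/yr.
Hydraulic residence time τ = V/Q = 6.65e+06/1.736e+07 = 0.3831 yr.

0.383 yr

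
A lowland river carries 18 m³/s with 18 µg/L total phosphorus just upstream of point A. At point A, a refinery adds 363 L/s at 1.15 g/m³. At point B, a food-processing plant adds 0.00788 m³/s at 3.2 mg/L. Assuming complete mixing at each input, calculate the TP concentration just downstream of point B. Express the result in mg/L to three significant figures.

18 µg/L = 0.018 mg/L.
363 L/s = 0.363 m³/s.
After input A: C = (18·0.018 + 0.363·1.15) / 18.36 = 0.04038 mg/L.
After input B: C = (18.36·0.04038 + 0.00788·3.2) / 18.37 = 0.04173 mg/L.

0.0417 mg/L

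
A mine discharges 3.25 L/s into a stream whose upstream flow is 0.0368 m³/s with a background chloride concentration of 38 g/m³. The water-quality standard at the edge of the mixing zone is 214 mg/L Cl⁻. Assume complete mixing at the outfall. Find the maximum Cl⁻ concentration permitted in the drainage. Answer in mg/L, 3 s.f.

2210 mg/L

3.25 L/s = 0.00325 m³/s.
Mass balance: 214·0.04005 = 0.00325·Cₑ + 0.0368·38.
Cₑ = (8.571 − 1.398) / 0.00325 = 2207 mg/L.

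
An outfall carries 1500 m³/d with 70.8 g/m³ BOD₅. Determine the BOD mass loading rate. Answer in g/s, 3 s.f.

1500 m³/d = 0.01736 m³/s.
Mass flux = Q·C = 0.01736 m³/s × 70.8 g/m³ = 1.229 g/s.

1.23 g/s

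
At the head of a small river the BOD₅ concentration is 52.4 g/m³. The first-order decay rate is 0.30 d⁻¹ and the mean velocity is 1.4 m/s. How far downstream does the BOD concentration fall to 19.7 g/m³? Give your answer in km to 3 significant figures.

From C = C₀·e^(−kt), t = ln(C₀/C)/k = ln(52.4/19.7)/0.30 = 0.9783/0.30 = 3.261 d.
Distance = v·t = 1.4 m/s × 2.817e+05 s = 3.944e+05 m = 394.4 km.

394 km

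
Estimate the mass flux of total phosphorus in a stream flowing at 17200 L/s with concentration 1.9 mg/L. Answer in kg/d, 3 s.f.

2820 kg/d

17200 L/s = 17.2 m³/s.
Mass flux = Q·C = 17.2 m³/s × 1.9 g/m³ = 32.68 g/s.
= 32.68 g/s × 86.4 = 2824 kg/d.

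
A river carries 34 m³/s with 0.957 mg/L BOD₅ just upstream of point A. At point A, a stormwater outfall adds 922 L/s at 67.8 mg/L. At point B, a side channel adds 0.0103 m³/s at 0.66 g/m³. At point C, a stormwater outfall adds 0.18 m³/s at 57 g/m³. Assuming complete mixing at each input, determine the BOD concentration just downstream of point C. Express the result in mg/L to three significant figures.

3.00 mg/L

922 L/s = 0.922 m³/s.
After input A: C = (34·0.957 + 0.922·67.8) / 34.92 = 2.722 mg/L.
After input B: C = (34.92·2.722 + 0.0103·0.66) / 34.93 = 2.721 mg/L.
After input C: C = (34.93·2.721 + 0.18·57) / 35.11 = 2.999 mg/L.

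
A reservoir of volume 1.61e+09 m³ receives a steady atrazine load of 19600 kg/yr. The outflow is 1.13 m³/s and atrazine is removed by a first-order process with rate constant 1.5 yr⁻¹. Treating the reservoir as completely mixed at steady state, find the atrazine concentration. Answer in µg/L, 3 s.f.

Outflow Q = 1.13 m³/s × 3.156e+07 s/yr = 3.566e+07 m³/yr.
Steady-state CSTR mass balance: W = Q·C + k·V·C, so C = W/(Q + kV).
Q + kV = 3.566e+07 + 1.5·1.61e+09 = 2.451e+09 m³/yr.
C = 19600/2.451e+09 = 7.998e-06 kg/m³ = 0.007998 mg/L = 7.998 µg/L.

8.00 µg/L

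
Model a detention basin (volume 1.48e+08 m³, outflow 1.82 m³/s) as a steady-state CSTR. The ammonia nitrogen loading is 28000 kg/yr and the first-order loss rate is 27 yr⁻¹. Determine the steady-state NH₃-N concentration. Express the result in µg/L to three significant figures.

Outflow Q = 1.82 m³/s × 3.156e+07 s/yr = 5.743e+07 m³/yr.
Steady-state CSTR mass balance: W = Q·C + k·V·C, so C = W/(Q + kV).
Q + kV = 5.743e+07 + 27·1.48e+08 = 4.053e+09 m³/yr.
C = 28000/4.053e+09 = 6.908e-06 kg/m³ = 0.006908 mg/L = 6.908 µg/L.

6.91 µg/L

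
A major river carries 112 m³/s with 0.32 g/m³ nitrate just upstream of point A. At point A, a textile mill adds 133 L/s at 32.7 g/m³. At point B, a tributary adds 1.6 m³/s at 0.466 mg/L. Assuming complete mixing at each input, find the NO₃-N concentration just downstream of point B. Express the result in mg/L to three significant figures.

133 L/s = 0.133 m³/s.
After input A: C = (112·0.32 + 0.133·32.7) / 112.1 = 0.3584 mg/L.
After input B: C = (112.1·0.3584 + 1.6·0.466) / 113.7 = 0.3599 mg/L.

0.360 mg/L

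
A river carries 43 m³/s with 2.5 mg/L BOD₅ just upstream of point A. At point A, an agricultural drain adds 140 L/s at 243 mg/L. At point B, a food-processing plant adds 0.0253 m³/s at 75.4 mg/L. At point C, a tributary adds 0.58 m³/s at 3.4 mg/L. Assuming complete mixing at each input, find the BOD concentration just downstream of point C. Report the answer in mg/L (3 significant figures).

140 L/s = 0.14 m³/s.
After input A: C = (43·2.5 + 0.14·243) / 43.14 = 3.28 mg/L.
After input B: C = (43.14·3.28 + 0.0253·75.4) / 43.17 = 3.323 mg/L.
After input C: C = (43.17·3.323 + 0.58·3.4) / 43.75 = 3.324 mg/L.

3.32 mg/L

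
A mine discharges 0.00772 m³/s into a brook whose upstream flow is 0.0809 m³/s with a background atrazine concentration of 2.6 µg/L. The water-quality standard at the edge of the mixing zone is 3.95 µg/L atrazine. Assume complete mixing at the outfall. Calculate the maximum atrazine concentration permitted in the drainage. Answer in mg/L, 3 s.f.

2.6 µg/L = 0.0026 mg/L.
3.95 µg/L = 0.00395 mg/L.
Mass balance: 0.00395·0.08862 = 0.00772·Cₑ + 0.0809·0.0026.
Cₑ = (0.00035 − 0.0002103) / 0.00772 = 0.0181 mg/L.

0.0181 mg/L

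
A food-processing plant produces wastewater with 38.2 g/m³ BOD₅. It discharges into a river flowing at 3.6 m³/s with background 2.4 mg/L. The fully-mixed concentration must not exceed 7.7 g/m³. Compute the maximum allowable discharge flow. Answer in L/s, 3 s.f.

Mass balance at complete mixing: C_std·(Q_w + Q_r) = Q_w·C_e + Q_r·C_b.
Rearranging, Q_w = Q_r·(C_std − C_b)/(C_e − C_std) = 3.6·(7.7 − 2.4) / (38.2 − 7.7) = 0.6256 m³/s.
= 625.6 L/s.

626 L/s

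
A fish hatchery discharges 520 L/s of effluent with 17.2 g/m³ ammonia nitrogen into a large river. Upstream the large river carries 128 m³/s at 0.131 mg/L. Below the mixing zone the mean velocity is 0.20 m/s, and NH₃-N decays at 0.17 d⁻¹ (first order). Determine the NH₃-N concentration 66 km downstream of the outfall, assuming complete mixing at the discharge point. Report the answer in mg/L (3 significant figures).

0.105 mg/L

520 L/s = 0.52 m³/s.
After complete mixing, C₀ = (0.52·17.2 + 128·0.131) / 128.5 = 0.2001 mg/L.
Travel time t = 6.6e+04 m / 0.20 m/s = 3.3e+05 s = 3.819 d.
C = 0.2001·exp(−0.17·3.819) = 0.2001·0.5224 = 0.1045 mg/L.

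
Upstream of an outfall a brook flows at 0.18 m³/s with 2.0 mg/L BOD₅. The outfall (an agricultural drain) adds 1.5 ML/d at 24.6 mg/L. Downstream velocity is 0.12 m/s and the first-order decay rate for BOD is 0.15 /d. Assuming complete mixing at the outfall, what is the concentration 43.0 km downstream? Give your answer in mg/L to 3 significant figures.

1.5 ML/d = 0.01736 m³/s.
After complete mixing, C₀ = (0.01736·24.6 + 0.18·2) / 0.1974 = 3.988 mg/L.
Travel time t = 4.3e+04 m / 0.12 m/s = 3.583e+05 s = 4.147 d.
C = 3.988·exp(−0.15·4.147) = 3.988·0.5368 = 2.141 mg/L.

2.14 mg/L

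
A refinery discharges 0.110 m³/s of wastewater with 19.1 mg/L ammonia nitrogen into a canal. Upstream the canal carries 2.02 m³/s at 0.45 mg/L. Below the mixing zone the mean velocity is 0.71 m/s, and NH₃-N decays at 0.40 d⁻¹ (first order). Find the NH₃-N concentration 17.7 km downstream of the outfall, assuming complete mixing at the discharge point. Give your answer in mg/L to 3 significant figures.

After complete mixing, C₀ = (0.11·19.1 + 2.02·0.45) / 2.13 = 1.413 mg/L.
Travel time t = 1.77e+04 m / 0.71 m/s = 2.493e+04 s = 0.2885 d.
C = 1.413·exp(−0.40·0.2885) = 1.413·0.891 = 1.259 mg/L.

1.26 mg/L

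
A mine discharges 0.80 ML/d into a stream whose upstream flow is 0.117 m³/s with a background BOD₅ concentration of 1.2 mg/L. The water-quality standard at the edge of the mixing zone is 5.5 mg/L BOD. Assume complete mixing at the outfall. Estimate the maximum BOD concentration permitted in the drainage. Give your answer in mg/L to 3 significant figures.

59.8 mg/L

0.80 ML/d = 0.009259 m³/s.
Mass balance: 5.5·0.1263 = 0.009259·Cₑ + 0.117·1.2.
Cₑ = (0.6944 − 0.1404) / 0.009259 = 59.83 mg/L.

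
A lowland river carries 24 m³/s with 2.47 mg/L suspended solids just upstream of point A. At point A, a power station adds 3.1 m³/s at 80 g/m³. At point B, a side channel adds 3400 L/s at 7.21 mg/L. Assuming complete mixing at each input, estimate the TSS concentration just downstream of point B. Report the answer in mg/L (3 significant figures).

After input A: C = (24·2.47 + 3.1·80) / 27.1 = 11.34 mg/L.
3400 L/s = 3.4 m³/s.
After input B: C = (27.1·11.34 + 3.4·7.21) / 30.5 = 10.88 mg/L.

10.9 mg/L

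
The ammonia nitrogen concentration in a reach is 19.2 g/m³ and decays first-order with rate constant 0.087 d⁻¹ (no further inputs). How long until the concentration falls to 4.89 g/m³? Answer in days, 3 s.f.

15.7 d

t = ln(C₀/C)/k = ln(19.2/4.89)/0.087 = 1.368/0.087 = 15.72 d.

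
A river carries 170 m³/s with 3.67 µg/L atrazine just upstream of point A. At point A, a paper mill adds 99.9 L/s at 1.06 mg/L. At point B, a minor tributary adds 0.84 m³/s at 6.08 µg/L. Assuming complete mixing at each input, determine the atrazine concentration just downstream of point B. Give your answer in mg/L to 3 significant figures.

3.67 µg/L = 0.00367 mg/L.
99.9 L/s = 0.0999 m³/s.
After input A: C = (170·0.00367 + 0.0999·1.06) / 170.1 = 0.00429 mg/L.
6.08 µg/L = 0.00608 mg/L.
After input B: C = (170.1·0.00429 + 0.84·0.00608) / 170.9 = 0.004299 mg/L.

0.00430 mg/L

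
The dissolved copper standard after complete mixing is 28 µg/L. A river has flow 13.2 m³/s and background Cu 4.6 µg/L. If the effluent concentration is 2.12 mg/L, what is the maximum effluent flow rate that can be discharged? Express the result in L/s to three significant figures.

4.6 µg/L = 0.0046 mg/L.
28 µg/L = 0.028 mg/L.
Mass balance at complete mixing: C_std·(Q_w + Q_r) = Q_w·C_e + Q_r·C_b.
Rearranging, Q_w = Q_r·(C_std − C_b)/(C_e − C_std) = 13.2·(0.028 − 0.0046) / (2.12 − 0.028) = 0.1476 m³/s.
= 147.6 L/s.

148 L/s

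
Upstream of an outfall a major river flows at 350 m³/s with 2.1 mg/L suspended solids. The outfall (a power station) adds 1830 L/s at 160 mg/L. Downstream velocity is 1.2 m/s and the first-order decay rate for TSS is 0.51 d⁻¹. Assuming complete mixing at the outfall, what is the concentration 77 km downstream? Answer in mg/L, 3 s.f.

1830 L/s = 1.83 m³/s.
After complete mixing, C₀ = (1.83·160 + 350·2.1) / 351.8 = 2.921 mg/L.
Travel time t = 7.7e+04 m / 1.2 m/s = 6.417e+04 s = 0.7427 d.
C = 2.921·exp(−0.51·0.7427) = 2.921·0.6847 = 2 mg/L.

2.00 mg/L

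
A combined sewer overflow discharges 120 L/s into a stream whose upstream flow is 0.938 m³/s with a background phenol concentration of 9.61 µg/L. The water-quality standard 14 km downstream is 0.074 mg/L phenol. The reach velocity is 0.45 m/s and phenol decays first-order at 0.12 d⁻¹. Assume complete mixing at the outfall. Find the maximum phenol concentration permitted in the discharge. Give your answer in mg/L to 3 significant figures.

0.606 mg/L

120 L/s = 0.12 m³/s.
9.61 µg/L = 0.00961 mg/L.
Travel time to the compliance point: t = 1.4e+04/0.45 = 3.111e+04 s = 0.3601 d; decay factor exp(−0.12·0.3601) = 0.9577.
So the concentration just after mixing may be at most 0.074/0.9577 = 0.07727 mg/L.
Mass balance: 0.07727·1.058 = 0.12·Cₑ + 0.938·0.00961.
Cₑ = (0.08175 − 0.009014) / 0.12 = 0.6061 mg/L.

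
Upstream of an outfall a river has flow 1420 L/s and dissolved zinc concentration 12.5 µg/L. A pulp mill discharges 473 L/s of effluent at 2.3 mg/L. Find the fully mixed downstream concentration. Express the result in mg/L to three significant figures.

0.584 mg/L

473 L/s = 0.473 m³/s.
1420 L/s = 1.42 m³/s.
12.5 µg/L = 0.0125 mg/L.
Conservation of mass across the mixing zone: C = (0.473·2.3 + 1.42·0.0125) / (0.473 + 1.42) = 1.106/1.893 = 0.5841 mg/L.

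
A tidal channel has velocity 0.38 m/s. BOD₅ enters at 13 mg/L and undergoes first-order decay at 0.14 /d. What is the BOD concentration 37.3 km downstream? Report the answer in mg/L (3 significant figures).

Travel time t = 37.3 km / 0.38 m/s = 3.73e+04/0.38 = 9.816e+04 s = 1.136 d.
First-order decay: C = 13·exp(−0.14·1.136) = 13·0.853 = 11.09 mg/L.

11.1 mg/L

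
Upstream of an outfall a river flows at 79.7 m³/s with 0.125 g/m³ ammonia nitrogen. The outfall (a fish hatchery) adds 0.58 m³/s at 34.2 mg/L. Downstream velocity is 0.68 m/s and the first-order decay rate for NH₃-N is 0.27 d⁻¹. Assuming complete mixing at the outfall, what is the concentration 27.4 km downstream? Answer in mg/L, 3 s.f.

After complete mixing, C₀ = (0.58·34.2 + 79.7·0.125) / 80.28 = 0.3712 mg/L.
Travel time t = 2.74e+04 m / 0.68 m/s = 4.029e+04 s = 0.4664 d.
C = 0.3712·exp(−0.27·0.4664) = 0.3712·0.8817 = 0.3273 mg/L.

0.327 mg/L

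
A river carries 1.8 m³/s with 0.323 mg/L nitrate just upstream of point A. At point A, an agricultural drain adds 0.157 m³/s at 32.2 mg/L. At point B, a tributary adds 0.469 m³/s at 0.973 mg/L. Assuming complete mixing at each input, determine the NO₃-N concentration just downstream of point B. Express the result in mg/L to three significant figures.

2.51 mg/L

After input A: C = (1.8·0.323 + 0.157·32.2) / 1.957 = 2.88 mg/L.
After input B: C = (1.957·2.88 + 0.469·0.973) / 2.426 = 2.512 mg/L.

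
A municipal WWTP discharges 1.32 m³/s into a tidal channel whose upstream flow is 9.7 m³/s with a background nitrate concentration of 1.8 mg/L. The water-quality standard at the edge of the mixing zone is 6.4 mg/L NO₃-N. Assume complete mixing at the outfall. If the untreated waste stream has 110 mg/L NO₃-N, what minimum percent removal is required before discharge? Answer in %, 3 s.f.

Mass balance: 6.4·11.02 = 1.32·Cₑ + 9.7·1.8.
Cₑ = (70.53 − 17.46) / 1.32 = 40.2 mg/L.
Required removal = 1 − 40.2/110 = 63.45 %.

63.5 %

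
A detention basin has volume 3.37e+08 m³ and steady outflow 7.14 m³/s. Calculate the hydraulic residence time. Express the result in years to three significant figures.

1.50 yr

Q = 7.14 m³/s × 3.156e+07 s/yr = 2.253e+08 m³/yr.
Hydraulic residence time τ = V/Q = 3.37e+08/2.253e+08 = 1.496 yr.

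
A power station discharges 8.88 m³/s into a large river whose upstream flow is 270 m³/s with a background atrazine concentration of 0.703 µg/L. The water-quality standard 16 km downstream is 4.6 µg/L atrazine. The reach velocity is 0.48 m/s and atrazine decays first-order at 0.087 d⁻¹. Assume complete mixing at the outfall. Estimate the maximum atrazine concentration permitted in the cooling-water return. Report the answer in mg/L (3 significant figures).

0.128 mg/L

0.703 µg/L = 0.000703 mg/L.
4.6 µg/L = 0.0046 mg/L.
Travel time to the compliance point: t = 1.6e+04/0.48 = 3.333e+04 s = 0.3858 d; decay factor exp(−0.087·0.3858) = 0.967.
So the concentration just after mixing may be at most 0.0046/0.967 = 0.004757 mg/L.
Mass balance: 0.004757·278.9 = 8.88·Cₑ + 270·0.000703.
Cₑ = (1.327 − 0.1898) / 8.88 = 0.128 mg/L.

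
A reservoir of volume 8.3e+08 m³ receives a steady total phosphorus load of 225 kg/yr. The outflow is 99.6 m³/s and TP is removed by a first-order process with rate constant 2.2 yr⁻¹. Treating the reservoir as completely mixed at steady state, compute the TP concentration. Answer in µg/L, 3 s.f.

0.0453 µg/L

Outflow Q = 99.6 m³/s × 3.156e+07 s/yr = 3.143e+09 m³/yr.
Steady-state CSTR mass balance: W = Q·C + k·V·C, so C = W/(Q + kV).
Q + kV = 3.143e+09 + 2.2·8.3e+08 = 4.969e+09 m³/yr.
C = 225/4.969e+09 = 4.528e-08 kg/m³ = 4.528e-05 mg/L = 0.04528 µg/L.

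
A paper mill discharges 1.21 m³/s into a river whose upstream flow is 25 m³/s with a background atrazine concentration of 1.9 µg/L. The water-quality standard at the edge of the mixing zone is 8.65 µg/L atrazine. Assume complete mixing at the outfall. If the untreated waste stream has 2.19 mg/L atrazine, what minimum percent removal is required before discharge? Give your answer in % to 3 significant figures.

1.9 µg/L = 0.0019 mg/L.
8.65 µg/L = 0.00865 mg/L.
Mass balance: 0.00865·26.21 = 1.21·Cₑ + 25·0.0019.
Cₑ = (0.2267 − 0.0475) / 1.21 = 0.1481 mg/L.
Required removal = 1 − 0.1481/2.19 = 93.24 %.

93.2 %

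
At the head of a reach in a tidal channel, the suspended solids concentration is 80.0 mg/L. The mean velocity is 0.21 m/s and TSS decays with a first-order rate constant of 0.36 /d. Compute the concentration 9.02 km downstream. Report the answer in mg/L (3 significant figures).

Travel time t = 9.02 km / 0.21 m/s = 9020/0.21 = 4.295e+04 s = 0.4971 d.
First-order decay: C = 80.0·exp(−0.36·0.4971) = 80.0·0.8361 = 66.89 mg/L.

66.9 mg/L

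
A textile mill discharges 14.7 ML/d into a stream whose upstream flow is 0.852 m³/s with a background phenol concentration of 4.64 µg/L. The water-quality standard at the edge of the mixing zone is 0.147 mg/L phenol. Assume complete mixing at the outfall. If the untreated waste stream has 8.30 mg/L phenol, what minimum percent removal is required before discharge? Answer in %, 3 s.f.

89.6 %

14.7 ML/d = 0.1701 m³/s.
4.64 µg/L = 0.00464 mg/L.
Mass balance: 0.147·1.022 = 0.1701·Cₑ + 0.852·0.00464.
Cₑ = (0.1503 − 0.003953) / 0.1701 = 0.8599 mg/L.
Required removal = 1 − 0.8599/8.30 = 89.64 %.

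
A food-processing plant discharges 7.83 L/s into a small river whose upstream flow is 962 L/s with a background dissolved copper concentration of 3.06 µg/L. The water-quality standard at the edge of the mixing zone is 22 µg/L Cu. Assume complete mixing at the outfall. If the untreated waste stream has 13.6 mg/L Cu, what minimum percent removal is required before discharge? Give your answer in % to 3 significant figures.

82.7 %

7.83 L/s = 0.00783 m³/s.
962 L/s = 0.962 m³/s.
3.06 µg/L = 0.00306 mg/L.
22 µg/L = 0.022 mg/L.
Mass balance: 0.022·0.9698 = 0.00783·Cₑ + 0.962·0.00306.
Cₑ = (0.02134 − 0.002944) / 0.00783 = 2.349 mg/L.
Required removal = 1 − 2.349/13.6 = 82.73 %.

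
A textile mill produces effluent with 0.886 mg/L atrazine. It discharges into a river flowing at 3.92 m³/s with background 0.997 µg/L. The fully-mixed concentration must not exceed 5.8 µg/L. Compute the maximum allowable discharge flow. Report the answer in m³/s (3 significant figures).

0.0214 m³/s

0.997 µg/L = 0.000997 mg/L.
5.8 µg/L = 0.0058 mg/L.
Mass balance at complete mixing: C_std·(Q_w + Q_r) = Q_w·C_e + Q_r·C_b.
Rearranging, Q_w = Q_r·(C_std − C_b)/(C_e − C_std) = 3.92·(0.0058 − 0.000997) / (0.886 − 0.0058) = 0.02139 m³/s.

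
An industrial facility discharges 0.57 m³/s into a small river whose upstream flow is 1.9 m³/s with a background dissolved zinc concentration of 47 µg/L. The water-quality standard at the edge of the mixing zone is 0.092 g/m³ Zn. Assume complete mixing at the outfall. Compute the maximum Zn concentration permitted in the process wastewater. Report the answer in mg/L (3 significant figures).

47 µg/L = 0.047 mg/L.
Mass balance: 0.092·2.47 = 0.57·Cₑ + 1.9·0.047.
Cₑ = (0.2272 − 0.0893) / 0.57 = 0.242 mg/L.

0.242 mg/L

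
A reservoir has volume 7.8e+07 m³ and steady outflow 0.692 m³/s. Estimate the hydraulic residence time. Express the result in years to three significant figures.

3.57 yr

Q = 0.692 m³/s × 3.156e+07 s/yr = 2.184e+07 m³/yr.
Hydraulic residence time τ = V/Q = 7.8e+07/2.184e+07 = 3.572 yr.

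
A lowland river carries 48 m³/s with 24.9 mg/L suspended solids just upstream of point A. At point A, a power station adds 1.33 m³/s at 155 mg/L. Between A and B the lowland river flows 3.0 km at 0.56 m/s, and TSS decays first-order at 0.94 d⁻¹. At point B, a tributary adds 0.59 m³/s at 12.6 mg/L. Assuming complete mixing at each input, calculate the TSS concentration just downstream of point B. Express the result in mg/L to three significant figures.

26.6 mg/L

After input A: C = (48·24.9 + 1.33·155) / 49.33 = 28.41 mg/L.
Over the 3.0 km reach to input B (t = 5357 s = 0.062 d), decay gives C = 28.41·exp(−0.94·0.062) = 26.8 mg/L.
After input B: C = (49.33·26.8 + 0.59·12.6) / 49.92 = 26.63 mg/L.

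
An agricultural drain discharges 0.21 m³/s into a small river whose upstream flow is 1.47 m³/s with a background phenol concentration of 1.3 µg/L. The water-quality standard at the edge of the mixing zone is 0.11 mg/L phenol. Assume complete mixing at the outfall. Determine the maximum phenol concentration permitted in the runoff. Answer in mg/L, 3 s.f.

0.871 mg/L

1.3 µg/L = 0.0013 mg/L.
Mass balance: 0.11·1.68 = 0.21·Cₑ + 1.47·0.0013.
Cₑ = (0.1848 − 0.001911) / 0.21 = 0.8709 mg/L.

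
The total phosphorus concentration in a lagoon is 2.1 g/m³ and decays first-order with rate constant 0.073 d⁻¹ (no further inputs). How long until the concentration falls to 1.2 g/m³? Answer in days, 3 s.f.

7.67 d

t = ln(C₀/C)/k = ln(2.1/1.2)/0.073 = 0.5596/0.073 = 7.666 d.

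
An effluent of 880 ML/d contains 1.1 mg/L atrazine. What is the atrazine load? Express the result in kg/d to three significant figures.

968 kg/d

880 ML/d = 10.19 m³/s.
Mass flux = Q·C = 10.19 m³/s × 1.1 g/m³ = 11.2 g/s.
= 11.2 g/s × 86.4 = 968 kg/d.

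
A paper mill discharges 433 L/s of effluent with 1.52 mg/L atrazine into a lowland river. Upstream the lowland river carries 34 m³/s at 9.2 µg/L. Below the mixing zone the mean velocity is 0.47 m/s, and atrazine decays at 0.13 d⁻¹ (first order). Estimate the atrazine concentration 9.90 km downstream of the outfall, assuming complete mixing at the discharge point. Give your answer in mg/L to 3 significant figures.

0.0273 mg/L

433 L/s = 0.433 m³/s.
9.2 µg/L = 0.0092 mg/L.
After complete mixing, C₀ = (0.433·1.52 + 34·0.0092) / 34.43 = 0.0282 mg/L.
Travel time t = 9900 m / 0.47 m/s = 2.106e+04 s = 0.2438 d.
C = 0.0282·exp(−0.13·0.2438) = 0.0282·0.9688 = 0.02732 mg/L.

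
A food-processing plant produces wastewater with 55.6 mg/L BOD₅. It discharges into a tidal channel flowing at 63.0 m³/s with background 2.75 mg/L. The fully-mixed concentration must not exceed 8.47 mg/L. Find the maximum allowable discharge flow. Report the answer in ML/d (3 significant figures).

661 ML/d

Mass balance at complete mixing: C_std·(Q_w + Q_r) = Q_w·C_e + Q_r·C_b.
Rearranging, Q_w = Q_r·(C_std − C_b)/(C_e − C_std) = 63.0·(8.47 − 2.75) / (55.6 − 8.47) = 7.646 m³/s.
= 660.6 ML/d.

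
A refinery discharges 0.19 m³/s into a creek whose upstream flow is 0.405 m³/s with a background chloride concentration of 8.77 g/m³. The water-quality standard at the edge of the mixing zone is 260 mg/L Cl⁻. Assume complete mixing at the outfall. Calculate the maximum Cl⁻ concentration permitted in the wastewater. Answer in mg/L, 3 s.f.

Mass balance: 260·0.595 = 0.19·Cₑ + 0.405·8.77.
Cₑ = (154.7 − 3.552) / 0.19 = 795.5 mg/L.

796 mg/L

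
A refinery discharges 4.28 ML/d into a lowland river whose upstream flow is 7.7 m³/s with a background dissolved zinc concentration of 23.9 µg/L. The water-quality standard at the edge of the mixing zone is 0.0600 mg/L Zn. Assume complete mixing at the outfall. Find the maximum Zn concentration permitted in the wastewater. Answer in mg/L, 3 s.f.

5.67 mg/L

4.28 ML/d = 0.04954 m³/s.
23.9 µg/L = 0.0239 mg/L.
Mass balance: 0.06·7.75 = 0.04954·Cₑ + 7.7·0.0239.
Cₑ = (0.465 − 0.184) / 0.04954 = 5.671 mg/L.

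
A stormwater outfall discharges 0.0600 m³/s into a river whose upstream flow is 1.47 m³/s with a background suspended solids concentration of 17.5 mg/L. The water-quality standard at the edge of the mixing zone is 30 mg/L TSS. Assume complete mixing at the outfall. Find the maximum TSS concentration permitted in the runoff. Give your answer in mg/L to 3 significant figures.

Mass balance: 30·1.53 = 0.06·Cₑ + 1.47·17.5.
Cₑ = (45.9 − 25.72) / 0.06 = 336.2 mg/L.

336 mg/L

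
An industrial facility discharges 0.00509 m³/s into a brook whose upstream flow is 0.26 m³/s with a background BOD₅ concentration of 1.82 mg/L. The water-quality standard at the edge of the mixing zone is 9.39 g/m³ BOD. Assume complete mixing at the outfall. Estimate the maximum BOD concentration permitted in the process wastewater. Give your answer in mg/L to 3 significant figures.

Mass balance: 9.39·0.2651 = 0.00509·Cₑ + 0.26·1.82.
Cₑ = (2.489 − 0.4732) / 0.00509 = 396.1 mg/L.

396 mg/L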